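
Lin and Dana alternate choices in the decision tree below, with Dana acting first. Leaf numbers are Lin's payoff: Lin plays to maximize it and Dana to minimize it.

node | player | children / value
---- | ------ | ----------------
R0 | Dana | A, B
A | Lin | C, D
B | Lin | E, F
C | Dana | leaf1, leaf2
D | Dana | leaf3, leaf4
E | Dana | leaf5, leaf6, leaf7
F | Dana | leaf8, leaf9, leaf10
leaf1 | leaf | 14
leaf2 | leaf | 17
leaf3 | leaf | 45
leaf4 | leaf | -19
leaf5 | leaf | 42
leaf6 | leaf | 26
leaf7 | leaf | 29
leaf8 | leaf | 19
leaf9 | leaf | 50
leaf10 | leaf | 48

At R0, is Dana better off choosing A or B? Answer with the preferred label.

A

C (Dana): min(14, 17) = 14
D (Dana): min(45, -19) = -19
A (Lin): max(14, -19) = 14
E (Dana): min(42, 26, 29) = 26
F (Dana): min(19, 50, 48) = 19
B (Lin): max(26, 19) = 26
Dana prefers the lower value; A=14, B=26. A is better since 14 < 26.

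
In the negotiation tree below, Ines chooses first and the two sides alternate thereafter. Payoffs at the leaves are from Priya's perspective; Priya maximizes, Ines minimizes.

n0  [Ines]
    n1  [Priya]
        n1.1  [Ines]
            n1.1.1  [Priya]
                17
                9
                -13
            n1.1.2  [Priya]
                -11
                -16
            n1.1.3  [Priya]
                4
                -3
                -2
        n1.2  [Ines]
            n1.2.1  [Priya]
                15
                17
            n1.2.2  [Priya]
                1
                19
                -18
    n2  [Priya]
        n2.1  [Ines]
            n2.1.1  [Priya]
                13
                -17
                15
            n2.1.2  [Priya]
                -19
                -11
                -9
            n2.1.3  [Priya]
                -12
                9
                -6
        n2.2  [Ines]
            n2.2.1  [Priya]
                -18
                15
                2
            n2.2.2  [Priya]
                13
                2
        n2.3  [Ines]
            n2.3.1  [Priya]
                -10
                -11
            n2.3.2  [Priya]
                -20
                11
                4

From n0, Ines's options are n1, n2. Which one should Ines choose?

n2

n1.1.1 (Priya): max(17, 9, -13) = 17
n1.1.2 (Priya): max(-11, -16) = -11
n1.1.3 (Priya): max(4, -3, -2) = 4
n1.1 (Ines): min(17, -11, 4) = -11
n1.2.1 (Priya): max(15, 17) = 17
n1.2.2 (Priya): max(1, 19, -18) = 19
n1.2 (Ines): min(17, 19) = 17
n1 (Priya): max(-11, 17) = 17
n2.1.1 (Priya): max(13, -17, 15) = 15
n2.1.2 (Priya): max(-19, -11, -9) = -9
n2.1.3 (Priya): max(-12, 9, -6) = 9
n2.1 (Ines): min(15, -9, 9) = -9
n2.2.1 (Priya): max(-18, 15, 2) = 15
n2.2.2 (Priya): max(13, 2) = 13
n2.2 (Ines): min(15, 13) = 13
n2.3.1 (Priya): max(-10, -11) = -10
n2.3.2 (Priya): max(-20, 11, 4) = 11
n2.3 (Ines): min(-10, 11) = -10
n2 (Priya): max(-9, 13, -10) = 13
n0 (Ines): min(17, 13) = 13
Ines at n0 wants the lowest of {n1=17, n2=13}, so chooses n2.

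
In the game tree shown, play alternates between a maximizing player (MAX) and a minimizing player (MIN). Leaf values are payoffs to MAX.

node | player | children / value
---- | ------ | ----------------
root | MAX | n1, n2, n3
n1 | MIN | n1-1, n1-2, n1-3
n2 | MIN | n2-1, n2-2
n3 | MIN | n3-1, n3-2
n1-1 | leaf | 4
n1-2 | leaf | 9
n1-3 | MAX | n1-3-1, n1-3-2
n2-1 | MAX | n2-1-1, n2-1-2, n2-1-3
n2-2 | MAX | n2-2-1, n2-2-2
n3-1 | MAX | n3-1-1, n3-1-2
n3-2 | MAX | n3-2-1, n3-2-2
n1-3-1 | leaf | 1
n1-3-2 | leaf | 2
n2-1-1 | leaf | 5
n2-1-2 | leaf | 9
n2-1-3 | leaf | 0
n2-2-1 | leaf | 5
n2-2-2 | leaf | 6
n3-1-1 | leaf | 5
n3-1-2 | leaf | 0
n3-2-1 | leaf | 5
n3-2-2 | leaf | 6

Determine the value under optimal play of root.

6

n1-3 (MAX): max(1, 2) = 2
n1 (MIN): min(4, 9, 2) = 2
n2-1 (MAX): max(5, 9, 0) = 9
n2-2 (MAX): max(5, 6) = 6
n2 (MIN): min(9, 6) = 6
n3-1 (MAX): max(5, 0) = 5
n3-2 (MAX): max(5, 6) = 6
n3 (MIN): min(5, 6) = 5
root (MAX): max(2, 6, 5) = 6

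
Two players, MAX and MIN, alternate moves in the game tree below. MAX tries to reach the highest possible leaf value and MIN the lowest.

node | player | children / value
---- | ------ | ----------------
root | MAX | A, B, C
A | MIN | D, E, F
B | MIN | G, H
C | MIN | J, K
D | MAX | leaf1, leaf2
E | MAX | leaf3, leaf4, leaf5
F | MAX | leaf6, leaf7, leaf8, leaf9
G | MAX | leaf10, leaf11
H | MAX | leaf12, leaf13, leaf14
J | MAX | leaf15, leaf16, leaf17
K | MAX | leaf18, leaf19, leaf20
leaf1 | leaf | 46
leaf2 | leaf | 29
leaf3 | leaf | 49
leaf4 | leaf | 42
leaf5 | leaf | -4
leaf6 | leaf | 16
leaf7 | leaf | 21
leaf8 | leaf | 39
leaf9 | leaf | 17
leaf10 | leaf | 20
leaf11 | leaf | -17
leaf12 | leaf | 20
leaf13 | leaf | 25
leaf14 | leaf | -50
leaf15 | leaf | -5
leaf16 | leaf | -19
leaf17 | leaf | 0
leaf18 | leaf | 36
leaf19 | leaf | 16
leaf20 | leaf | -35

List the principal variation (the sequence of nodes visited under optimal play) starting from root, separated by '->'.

D (MAX): max(46, 29) = 46
E (MAX): max(49, 42, -4) = 49
F (MAX): max(16, 21, 39, 17) = 39
A (MIN): min(46, 49, 39) = 39
G (MAX): max(20, -17) = 20
H (MAX): max(20, 25, -50) = 25
B (MIN): min(20, 25) = 20
J (MAX): max(-5, -19, 0) = 0
K (MAX): max(36, 16, -35) = 36
C (MIN): min(0, 36) = 0
root (MAX): max(39, 20, 0) = 39
At root, MAX picks A (highest: 39).
At A, MIN picks F (lowest: 39).
At F, MAX picks leaf8 (highest: 39).
Terminal value 39.

root -> A -> F -> leaf8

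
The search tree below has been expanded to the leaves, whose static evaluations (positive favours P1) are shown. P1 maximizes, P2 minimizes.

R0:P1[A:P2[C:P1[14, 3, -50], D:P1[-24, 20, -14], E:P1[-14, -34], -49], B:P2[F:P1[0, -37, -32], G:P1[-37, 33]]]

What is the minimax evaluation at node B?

F (P1): max(0, -37, -32) = 0
G (P1): max(-37, 33) = 33
B (P2): min(0, 33) = 0

0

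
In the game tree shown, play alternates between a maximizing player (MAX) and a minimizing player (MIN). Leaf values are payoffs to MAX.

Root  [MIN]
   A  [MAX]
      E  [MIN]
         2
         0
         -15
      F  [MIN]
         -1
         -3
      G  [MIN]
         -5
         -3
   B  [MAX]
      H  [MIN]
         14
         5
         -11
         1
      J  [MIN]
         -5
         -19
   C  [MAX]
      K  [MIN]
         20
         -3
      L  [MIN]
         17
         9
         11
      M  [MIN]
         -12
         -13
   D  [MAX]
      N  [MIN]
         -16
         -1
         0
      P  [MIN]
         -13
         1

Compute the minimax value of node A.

-3

E (MIN): min(2, 0, -15) = -15
F (MIN): min(-1, -3) = -3
G (MIN): min(-5, -3) = -5
A (MAX): max(-15, -3, -5) = -3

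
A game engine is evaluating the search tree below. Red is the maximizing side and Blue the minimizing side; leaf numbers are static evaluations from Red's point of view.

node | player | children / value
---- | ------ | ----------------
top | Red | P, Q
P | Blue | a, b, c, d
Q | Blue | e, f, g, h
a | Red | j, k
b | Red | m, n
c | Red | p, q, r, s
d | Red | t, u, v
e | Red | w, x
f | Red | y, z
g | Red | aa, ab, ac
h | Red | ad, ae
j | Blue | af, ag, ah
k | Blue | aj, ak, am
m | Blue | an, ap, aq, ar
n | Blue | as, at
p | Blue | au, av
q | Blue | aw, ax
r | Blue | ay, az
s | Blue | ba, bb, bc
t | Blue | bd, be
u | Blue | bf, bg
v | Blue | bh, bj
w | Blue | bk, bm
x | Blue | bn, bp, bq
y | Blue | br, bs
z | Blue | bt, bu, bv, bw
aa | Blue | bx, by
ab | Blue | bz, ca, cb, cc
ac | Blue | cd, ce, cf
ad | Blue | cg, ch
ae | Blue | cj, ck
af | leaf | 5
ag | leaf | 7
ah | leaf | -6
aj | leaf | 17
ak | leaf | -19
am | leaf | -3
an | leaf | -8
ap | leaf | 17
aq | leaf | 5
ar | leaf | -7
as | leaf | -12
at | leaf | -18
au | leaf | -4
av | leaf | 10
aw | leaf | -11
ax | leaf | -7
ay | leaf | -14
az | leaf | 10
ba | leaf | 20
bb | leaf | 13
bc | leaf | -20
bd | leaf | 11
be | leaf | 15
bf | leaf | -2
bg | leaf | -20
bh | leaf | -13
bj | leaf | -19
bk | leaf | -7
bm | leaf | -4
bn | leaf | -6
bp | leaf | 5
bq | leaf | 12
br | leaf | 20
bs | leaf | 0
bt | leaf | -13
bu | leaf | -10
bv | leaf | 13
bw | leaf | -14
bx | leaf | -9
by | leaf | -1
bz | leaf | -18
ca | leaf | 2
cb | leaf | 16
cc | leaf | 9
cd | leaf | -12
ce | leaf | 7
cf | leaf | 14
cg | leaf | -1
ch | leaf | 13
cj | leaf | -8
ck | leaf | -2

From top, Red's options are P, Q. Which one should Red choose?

j (Blue): min(5, 7, -6) = -6
k (Blue): min(17, -19, -3) = -19
a (Red): max(-6, -19) = -6
m (Blue): min(-8, 17, 5, -7) = -8
n (Blue): min(-12, -18) = -18
b (Red): max(-8, -18) = -8
p (Blue): min(-4, 10) = -4
q (Blue): min(-11, -7) = -11
r (Blue): min(-14, 10) = -14
s (Blue): min(20, 13, -20) = -20
c (Red): max(-4, -11, -14, -20) = -4
t (Blue): min(11, 15) = 11
u (Blue): min(-2, -20) = -20
v (Blue): min(-13, -19) = -19
d (Red): max(11, -20, -19) = 11
P (Blue): min(-6, -8, -4, 11) = -8
w (Blue): min(-7, -4) = -7
x (Blue): min(-6, 5, 12) = -6
e (Red): max(-7, -6) = -6
y (Blue): min(20, 0) = 0
z (Blue): min(-13, -10, 13, -14) = -14
f (Red): max(0, -14) = 0
aa (Blue): min(-9, -1) = -9
ab (Blue): min(-18, 2, 16, 9) = -18
ac (Blue): min(-12, 7, 14) = -12
g (Red): max(-9, -18, -12) = -9
ad (Blue): min(-1, 13) = -1
ae (Blue): min(-8, -2) = -8
h (Red): max(-1, -8) = -1
Q (Blue): min(-6, 0, -9, -1) = -9
top (Red): max(-8, -9) = -8
Red at top wants the highest of {P=-8, Q=-9}, so chooses P.

P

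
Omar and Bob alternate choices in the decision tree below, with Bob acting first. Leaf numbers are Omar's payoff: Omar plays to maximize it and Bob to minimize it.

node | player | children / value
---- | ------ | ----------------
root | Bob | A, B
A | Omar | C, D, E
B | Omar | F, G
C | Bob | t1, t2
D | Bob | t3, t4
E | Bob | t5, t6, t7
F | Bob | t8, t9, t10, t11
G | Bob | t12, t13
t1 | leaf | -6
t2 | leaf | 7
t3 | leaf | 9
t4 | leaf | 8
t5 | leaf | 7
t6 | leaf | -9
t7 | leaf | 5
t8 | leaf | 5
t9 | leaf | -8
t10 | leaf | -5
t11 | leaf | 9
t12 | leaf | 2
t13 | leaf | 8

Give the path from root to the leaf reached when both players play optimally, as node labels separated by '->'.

root -> B -> G -> t12

C (Bob): min(-6, 7) = -6
D (Bob): min(9, 8) = 8
E (Bob): min(7, -9, 5) = -9
A (Omar): max(-6, 8, -9) = 8
F (Bob): min(5, -8, -5, 9) = -8
G (Bob): min(2, 8) = 2
B (Omar): max(-8, 2) = 2
root (Bob): min(8, 2) = 2
At root, Bob picks B (lowest: 2).
At B, Omar picks G (highest: 2).
At G, Bob picks t12 (lowest: 2).
Terminal value 2.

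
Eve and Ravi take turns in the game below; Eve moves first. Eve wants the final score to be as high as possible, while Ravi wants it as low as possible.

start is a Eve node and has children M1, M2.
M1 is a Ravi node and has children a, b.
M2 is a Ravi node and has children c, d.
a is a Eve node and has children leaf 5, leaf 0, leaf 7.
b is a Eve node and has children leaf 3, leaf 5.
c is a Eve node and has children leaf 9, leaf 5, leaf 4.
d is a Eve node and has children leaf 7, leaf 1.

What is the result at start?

a (Eve): max(5, 0, 7) = 7
b (Eve): max(3, 5) = 5
M1 (Ravi): min(7, 5) = 5
c (Eve): max(9, 5, 4) = 9
d (Eve): max(7, 1) = 7
M2 (Ravi): min(9, 7) = 7
start (Eve): max(5, 7) = 7

7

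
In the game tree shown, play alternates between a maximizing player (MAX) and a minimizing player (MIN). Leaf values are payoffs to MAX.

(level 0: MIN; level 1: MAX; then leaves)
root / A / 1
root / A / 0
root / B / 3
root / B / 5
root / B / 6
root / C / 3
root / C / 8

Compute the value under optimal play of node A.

1

A (MAX): max(1, 0) = 1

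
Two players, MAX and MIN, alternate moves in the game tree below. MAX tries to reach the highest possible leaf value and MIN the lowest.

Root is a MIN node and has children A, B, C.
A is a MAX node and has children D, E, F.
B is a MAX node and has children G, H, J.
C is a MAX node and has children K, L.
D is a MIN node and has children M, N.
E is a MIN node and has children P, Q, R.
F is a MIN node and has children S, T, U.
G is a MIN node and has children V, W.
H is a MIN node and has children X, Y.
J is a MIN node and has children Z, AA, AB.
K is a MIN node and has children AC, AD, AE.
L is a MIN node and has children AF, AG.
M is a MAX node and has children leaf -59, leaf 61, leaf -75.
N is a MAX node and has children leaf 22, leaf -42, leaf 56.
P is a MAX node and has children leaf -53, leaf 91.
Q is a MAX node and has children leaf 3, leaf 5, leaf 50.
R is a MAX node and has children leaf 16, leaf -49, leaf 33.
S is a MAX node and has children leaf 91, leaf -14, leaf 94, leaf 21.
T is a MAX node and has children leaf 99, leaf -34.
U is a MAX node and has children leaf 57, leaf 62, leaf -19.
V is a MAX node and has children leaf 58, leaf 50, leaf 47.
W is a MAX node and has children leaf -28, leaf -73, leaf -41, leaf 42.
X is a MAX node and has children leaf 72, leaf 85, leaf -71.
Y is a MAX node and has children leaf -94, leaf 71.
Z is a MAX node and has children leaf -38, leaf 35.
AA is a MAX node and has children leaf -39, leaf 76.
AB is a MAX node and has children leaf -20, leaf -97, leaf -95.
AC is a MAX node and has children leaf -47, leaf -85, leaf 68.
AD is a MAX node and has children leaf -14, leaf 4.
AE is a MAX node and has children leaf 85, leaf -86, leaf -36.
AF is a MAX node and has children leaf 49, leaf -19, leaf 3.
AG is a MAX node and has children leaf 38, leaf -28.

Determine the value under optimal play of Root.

M (MAX): max(-59, 61, -75) = 61
N (MAX): max(22, -42, 56) = 56
D (MIN): min(61, 56) = 56
P (MAX): max(-53, 91) = 91
Q (MAX): max(3, 5, 50) = 50
R (MAX): max(16, -49, 33) = 33
E (MIN): min(91, 50, 33) = 33
S (MAX): max(91, -14, 94, 21) = 94
T (MAX): max(99, -34) = 99
U (MAX): max(57, 62, -19) = 62
F (MIN): min(94, 99, 62) = 62
A (MAX): max(56, 33, 62) = 62
V (MAX): max(58, 50, 47) = 58
W (MAX): max(-28, -73, -41, 42) = 42
G (MIN): min(58, 42) = 42
X (MAX): max(72, 85, -71) = 85
Y (MAX): max(-94, 71) = 71
H (MIN): min(85, 71) = 71
Z (MAX): max(-38, 35) = 35
AA (MAX): max(-39, 76) = 76
AB (MAX): max(-20, -97, -95) = -20
J (MIN): min(35, 76, -20) = -20
B (MAX): max(42, 71, -20) = 71
AC (MAX): max(-47, -85, 68) = 68
AD (MAX): max(-14, 4) = 4
AE (MAX): max(85, -86, -36) = 85
K (MIN): min(68, 4, 85) = 4
AF (MAX): max(49, -19, 3) = 49
AG (MAX): max(38, -28) = 38
L (MIN): min(49, 38) = 38
C (MAX): max(4, 38) = 38
Root (MIN): min(62, 71, 38) = 38

38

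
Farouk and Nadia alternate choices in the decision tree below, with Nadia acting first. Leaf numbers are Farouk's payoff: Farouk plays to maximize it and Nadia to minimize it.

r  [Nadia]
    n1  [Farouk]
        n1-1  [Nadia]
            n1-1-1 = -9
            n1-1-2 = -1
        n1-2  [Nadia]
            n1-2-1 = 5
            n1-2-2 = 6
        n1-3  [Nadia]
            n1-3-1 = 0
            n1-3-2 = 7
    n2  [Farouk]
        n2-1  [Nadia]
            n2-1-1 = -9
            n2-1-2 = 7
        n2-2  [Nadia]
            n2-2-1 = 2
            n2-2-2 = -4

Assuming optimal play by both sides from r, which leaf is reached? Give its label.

n2-2-2

n1-1 (Nadia): min(-9, -1) = -9
n1-2 (Nadia): min(5, 6) = 5
n1-3 (Nadia): min(0, 7) = 0
n1 (Farouk): max(-9, 5, 0) = 5
n2-1 (Nadia): min(-9, 7) = -9
n2-2 (Nadia): min(2, -4) = -4
n2 (Farouk): max(-9, -4) = -4
r (Nadia): min(5, -4) = -4
At r, Nadia picks n2 (lowest: -4).
At n2, Farouk picks n2-2 (highest: -4).
At n2-2, Nadia picks n2-2-2 (lowest: -4).
Terminal value -4.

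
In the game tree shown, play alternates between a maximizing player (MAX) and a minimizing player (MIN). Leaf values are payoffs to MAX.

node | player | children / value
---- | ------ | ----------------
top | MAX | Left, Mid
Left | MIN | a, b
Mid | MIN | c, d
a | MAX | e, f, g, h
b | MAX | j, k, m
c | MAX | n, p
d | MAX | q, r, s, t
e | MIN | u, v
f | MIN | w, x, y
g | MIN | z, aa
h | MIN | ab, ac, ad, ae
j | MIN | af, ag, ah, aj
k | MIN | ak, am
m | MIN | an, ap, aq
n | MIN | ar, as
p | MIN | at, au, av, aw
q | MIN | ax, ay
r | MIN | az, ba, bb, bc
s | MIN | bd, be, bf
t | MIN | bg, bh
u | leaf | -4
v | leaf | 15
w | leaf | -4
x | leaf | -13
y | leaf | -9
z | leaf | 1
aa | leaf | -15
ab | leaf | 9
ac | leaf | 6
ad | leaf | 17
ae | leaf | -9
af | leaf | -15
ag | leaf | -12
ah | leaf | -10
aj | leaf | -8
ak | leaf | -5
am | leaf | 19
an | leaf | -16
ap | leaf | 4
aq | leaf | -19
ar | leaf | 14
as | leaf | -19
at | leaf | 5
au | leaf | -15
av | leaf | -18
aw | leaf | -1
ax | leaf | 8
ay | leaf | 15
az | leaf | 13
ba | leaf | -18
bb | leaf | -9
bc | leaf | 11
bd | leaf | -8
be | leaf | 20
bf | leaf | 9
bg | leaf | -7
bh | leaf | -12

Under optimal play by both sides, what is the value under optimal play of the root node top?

-5

e (MIN): min(-4, 15) = -4
f (MIN): min(-4, -13, -9) = -13
g (MIN): min(1, -15) = -15
h (MIN): min(9, 6, 17, -9) = -9
a (MAX): max(-4, -13, -15, -9) = -4
j (MIN): min(-15, -12, -10, -8) = -15
k (MIN): min(-5, 19) = -5
m (MIN): min(-16, 4, -19) = -19
b (MAX): max(-15, -5, -19) = -5
Left (MIN): min(-4, -5) = -5
n (MIN): min(14, -19) = -19
p (MIN): min(5, -15, -18, -1) = -18
c (MAX): max(-19, -18) = -18
q (MIN): min(8, 15) = 8
r (MIN): min(13, -18, -9, 11) = -18
s (MIN): min(-8, 20, 9) = -8
t (MIN): min(-7, -12) = -12
d (MAX): max(8, -18, -8, -12) = 8
Mid (MIN): min(-18, 8) = -18
top (MAX): max(-5, -18) = -5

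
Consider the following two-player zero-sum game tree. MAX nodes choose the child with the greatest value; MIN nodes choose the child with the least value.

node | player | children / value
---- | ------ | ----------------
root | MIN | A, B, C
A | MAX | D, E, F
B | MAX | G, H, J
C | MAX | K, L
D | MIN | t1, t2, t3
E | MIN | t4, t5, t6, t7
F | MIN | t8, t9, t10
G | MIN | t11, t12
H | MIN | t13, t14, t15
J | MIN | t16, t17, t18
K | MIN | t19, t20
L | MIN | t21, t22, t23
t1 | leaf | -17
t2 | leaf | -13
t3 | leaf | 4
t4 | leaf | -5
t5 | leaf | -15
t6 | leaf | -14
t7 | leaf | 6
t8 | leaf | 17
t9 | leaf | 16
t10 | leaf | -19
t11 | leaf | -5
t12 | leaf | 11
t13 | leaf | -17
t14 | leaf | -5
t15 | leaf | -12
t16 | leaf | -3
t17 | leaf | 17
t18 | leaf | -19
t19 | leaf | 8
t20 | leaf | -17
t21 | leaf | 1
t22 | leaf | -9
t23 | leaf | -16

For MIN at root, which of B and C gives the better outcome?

C

G (MIN): min(-5, 11) = -5
H (MIN): min(-17, -5, -12) = -17
J (MIN): min(-3, 17, -19) = -19
B (MAX): max(-5, -17, -19) = -5
K (MIN): min(8, -17) = -17
L (MIN): min(1, -9, -16) = -16
C (MAX): max(-17, -16) = -16
MIN prefers the lower value; B=-5, C=-16. C is better since -16 < -5.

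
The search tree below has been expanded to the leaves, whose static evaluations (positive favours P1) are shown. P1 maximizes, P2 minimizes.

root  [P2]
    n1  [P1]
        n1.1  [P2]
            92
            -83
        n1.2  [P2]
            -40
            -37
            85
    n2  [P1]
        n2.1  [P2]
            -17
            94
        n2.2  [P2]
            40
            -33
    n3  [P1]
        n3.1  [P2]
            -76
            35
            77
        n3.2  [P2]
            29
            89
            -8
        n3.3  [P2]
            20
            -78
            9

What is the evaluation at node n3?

n3.1 (P2): min(-76, 35, 77) = -76
n3.2 (P2): min(29, 89, -8) = -8
n3.3 (P2): min(20, -78, 9) = -78
n3 (P1): max(-76, -8, -78) = -8

-8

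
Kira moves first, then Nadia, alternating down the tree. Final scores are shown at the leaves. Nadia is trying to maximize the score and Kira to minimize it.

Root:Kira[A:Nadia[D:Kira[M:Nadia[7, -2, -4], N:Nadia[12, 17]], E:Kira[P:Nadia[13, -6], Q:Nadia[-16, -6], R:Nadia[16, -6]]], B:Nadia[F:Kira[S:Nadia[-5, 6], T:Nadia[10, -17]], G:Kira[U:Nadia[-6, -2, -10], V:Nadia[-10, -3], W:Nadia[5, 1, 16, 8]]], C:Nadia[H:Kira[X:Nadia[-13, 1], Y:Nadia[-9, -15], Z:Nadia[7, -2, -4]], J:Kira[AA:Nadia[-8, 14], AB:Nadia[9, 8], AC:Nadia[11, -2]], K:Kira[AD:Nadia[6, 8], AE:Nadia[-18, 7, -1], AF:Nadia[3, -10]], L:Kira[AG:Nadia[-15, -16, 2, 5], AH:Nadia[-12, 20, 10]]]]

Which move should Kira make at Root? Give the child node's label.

M (Nadia): max(7, -2, -4) = 7
N (Nadia): max(12, 17) = 17
D (Kira): min(7, 17) = 7
P (Nadia): max(13, -6) = 13
Q (Nadia): max(-16, -6) = -6
R (Nadia): max(16, -6) = 16
E (Kira): min(13, -6, 16) = -6
A (Nadia): max(7, -6) = 7
S (Nadia): max(-5, 6) = 6
T (Nadia): max(10, -17) = 10
F (Kira): min(6, 10) = 6
U (Nadia): max(-6, -2, -10) = -2
V (Nadia): max(-10, -3) = -3
W (Nadia): max(5, 1, 16, 8) = 16
G (Kira): min(-2, -3, 16) = -3
B (Nadia): max(6, -3) = 6
X (Nadia): max(-13, 1) = 1
Y (Nadia): max(-9, -15) = -9
Z (Nadia): max(7, -2, -4) = 7
H (Kira): min(1, -9, 7) = -9
AA (Nadia): max(-8, 14) = 14
AB (Nadia): max(9, 8) = 9
AC (Nadia): max(11, -2) = 11
J (Kira): min(14, 9, 11) = 9
AD (Nadia): max(6, 8) = 8
AE (Nadia): max(-18, 7, -1) = 7
AF (Nadia): max(3, -10) = 3
K (Kira): min(8, 7, 3) = 3
AG (Nadia): max(-15, -16, 2, 5) = 5
AH (Nadia): max(-12, 20, 10) = 20
L (Kira): min(5, 20) = 5
C (Nadia): max(-9, 9, 3, 5) = 9
Root (Kira): min(7, 6, 9) = 6
Kira at Root wants the lowest of {A=7, B=6, C=9}, so chooses B.

B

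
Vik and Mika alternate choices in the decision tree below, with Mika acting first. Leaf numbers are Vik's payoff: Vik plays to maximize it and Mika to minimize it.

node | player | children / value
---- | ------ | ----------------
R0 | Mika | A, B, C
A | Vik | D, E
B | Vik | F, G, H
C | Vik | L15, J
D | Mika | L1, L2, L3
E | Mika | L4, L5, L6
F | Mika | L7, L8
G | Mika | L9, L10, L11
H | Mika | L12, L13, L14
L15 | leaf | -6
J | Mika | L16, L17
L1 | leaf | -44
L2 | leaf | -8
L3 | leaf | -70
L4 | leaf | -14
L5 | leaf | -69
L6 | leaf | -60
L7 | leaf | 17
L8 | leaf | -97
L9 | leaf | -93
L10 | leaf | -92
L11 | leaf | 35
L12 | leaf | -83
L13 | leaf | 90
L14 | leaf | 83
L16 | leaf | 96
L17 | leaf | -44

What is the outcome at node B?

F (Mika): min(17, -97) = -97
G (Mika): min(-93, -92, 35) = -93
H (Mika): min(-83, 90, 83) = -83
B (Vik): max(-97, -93, -83) = -83

-83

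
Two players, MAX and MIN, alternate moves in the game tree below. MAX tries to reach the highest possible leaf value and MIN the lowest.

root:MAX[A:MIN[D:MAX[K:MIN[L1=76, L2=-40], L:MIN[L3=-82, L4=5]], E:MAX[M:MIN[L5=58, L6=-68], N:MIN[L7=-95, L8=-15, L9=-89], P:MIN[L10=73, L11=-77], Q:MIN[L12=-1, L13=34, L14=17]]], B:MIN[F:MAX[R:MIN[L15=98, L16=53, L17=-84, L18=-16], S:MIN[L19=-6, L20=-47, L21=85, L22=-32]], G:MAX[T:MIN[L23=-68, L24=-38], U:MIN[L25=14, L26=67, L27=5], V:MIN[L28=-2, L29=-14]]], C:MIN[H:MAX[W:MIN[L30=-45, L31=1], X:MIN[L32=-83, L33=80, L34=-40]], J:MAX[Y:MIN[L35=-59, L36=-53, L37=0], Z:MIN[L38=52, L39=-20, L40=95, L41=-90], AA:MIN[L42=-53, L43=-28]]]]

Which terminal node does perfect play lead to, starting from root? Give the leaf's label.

K (MIN): min(76, -40) = -40
L (MIN): min(-82, 5) = -82
D (MAX): max(-40, -82) = -40
M (MIN): min(58, -68) = -68
N (MIN): min(-95, -15, -89) = -95
P (MIN): min(73, -77) = -77
Q (MIN): min(-1, 34, 17) = -1
E (MAX): max(-68, -95, -77, -1) = -1
A (MIN): min(-40, -1) = -40
R (MIN): min(98, 53, -84, -16) = -84
S (MIN): min(-6, -47, 85, -32) = -47
F (MAX): max(-84, -47) = -47
T (MIN): min(-68, -38) = -68
U (MIN): min(14, 67, 5) = 5
V (MIN): min(-2, -14) = -14
G (MAX): max(-68, 5, -14) = 5
B (MIN): min(-47, 5) = -47
W (MIN): min(-45, 1) = -45
X (MIN): min(-83, 80, -40) = -83
H (MAX): max(-45, -83) = -45
Y (MIN): min(-59, -53, 0) = -59
Z (MIN): min(52, -20, 95, -90) = -90
AA (MIN): min(-53, -28) = -53
J (MAX): max(-59, -90, -53) = -53
C (MIN): min(-45, -53) = -53
root (MAX): max(-40, -47, -53) = -40
At root, MAX picks A (highest: -40).
At A, MIN picks D (lowest: -40).
At D, MAX picks K (highest: -40).
At K, MIN picks L2 (lowest: -40).
Terminal value -40.

L2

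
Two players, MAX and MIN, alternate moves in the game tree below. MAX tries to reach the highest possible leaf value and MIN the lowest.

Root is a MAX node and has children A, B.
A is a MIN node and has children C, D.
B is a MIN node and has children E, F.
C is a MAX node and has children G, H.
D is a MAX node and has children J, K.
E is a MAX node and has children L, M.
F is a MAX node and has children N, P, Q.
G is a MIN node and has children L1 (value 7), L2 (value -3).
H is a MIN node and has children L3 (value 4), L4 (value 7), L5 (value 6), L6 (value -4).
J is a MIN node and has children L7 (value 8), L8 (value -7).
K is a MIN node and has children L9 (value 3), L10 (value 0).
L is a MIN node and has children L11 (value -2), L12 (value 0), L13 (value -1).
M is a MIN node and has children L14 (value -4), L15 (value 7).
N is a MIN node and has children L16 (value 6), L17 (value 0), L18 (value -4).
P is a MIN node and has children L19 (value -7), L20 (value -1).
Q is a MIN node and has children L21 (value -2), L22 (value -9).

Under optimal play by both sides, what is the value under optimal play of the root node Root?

G (MIN): min(7, -3) = -3
H (MIN): min(4, 7, 6, -4) = -4
C (MAX): max(-3, -4) = -3
J (MIN): min(8, -7) = -7
K (MIN): min(3, 0) = 0
D (MAX): max(-7, 0) = 0
A (MIN): min(-3, 0) = -3
L (MIN): min(-2, 0, -1) = -2
M (MIN): min(-4, 7) = -4
E (MAX): max(-2, -4) = -2
N (MIN): min(6, 0, -4) = -4
P (MIN): min(-7, -1) = -7
Q (MIN): min(-2, -9) = -9
F (MAX): max(-4, -7, -9) = -4
B (MIN): min(-2, -4) = -4
Root (MAX): max(-3, -4) = -3

-3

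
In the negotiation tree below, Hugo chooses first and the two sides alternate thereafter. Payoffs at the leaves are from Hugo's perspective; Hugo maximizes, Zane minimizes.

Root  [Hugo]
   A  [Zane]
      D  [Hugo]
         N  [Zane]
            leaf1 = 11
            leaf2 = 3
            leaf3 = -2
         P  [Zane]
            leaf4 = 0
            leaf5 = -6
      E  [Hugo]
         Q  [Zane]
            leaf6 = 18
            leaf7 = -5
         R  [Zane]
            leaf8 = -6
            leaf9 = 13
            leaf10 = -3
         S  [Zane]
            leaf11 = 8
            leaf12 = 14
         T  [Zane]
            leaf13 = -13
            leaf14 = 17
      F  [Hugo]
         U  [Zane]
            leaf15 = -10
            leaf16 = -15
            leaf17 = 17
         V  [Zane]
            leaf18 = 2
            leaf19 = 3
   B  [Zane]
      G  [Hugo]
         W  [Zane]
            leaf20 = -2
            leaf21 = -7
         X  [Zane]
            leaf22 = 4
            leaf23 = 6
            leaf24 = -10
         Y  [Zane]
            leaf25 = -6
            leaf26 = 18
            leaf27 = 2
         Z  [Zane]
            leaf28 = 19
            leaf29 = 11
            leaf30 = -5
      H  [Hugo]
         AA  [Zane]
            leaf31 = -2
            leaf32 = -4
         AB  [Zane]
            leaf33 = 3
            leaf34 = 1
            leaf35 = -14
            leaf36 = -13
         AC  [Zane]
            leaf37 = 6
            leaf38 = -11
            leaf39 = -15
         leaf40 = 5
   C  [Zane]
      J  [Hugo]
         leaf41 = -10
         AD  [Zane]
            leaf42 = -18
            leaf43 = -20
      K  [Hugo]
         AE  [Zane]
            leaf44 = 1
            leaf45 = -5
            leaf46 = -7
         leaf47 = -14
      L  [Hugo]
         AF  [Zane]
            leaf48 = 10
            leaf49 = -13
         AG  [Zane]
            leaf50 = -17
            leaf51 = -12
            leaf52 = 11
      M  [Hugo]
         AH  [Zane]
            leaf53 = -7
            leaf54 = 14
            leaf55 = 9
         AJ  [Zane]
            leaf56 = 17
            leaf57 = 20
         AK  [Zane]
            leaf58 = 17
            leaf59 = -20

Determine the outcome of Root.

-2

N (Zane): min(11, 3, -2) = -2
P (Zane): min(0, -6) = -6
D (Hugo): max(-2, -6) = -2
Q (Zane): min(18, -5) = -5
R (Zane): min(-6, 13, -3) = -6
S (Zane): min(8, 14) = 8
T (Zane): min(-13, 17) = -13
E (Hugo): max(-5, -6, 8, -13) = 8
U (Zane): min(-10, -15, 17) = -15
V (Zane): min(2, 3) = 2
F (Hugo): max(-15, 2) = 2
A (Zane): min(-2, 8, 2) = -2
W (Zane): min(-2, -7) = -7
X (Zane): min(4, 6, -10) = -10
Y (Zane): min(-6, 18, 2) = -6
Z (Zane): min(19, 11, -5) = -5
G (Hugo): max(-7, -10, -6, -5) = -5
AA (Zane): min(-2, -4) = -4
AB (Zane): min(3, 1, -14, -13) = -14
AC (Zane): min(6, -11, -15) = -15
H (Hugo): max(-4, -14, -15, 5) = 5
B (Zane): min(-5, 5) = -5
AD (Zane): min(-18, -20) = -20
J (Hugo): max(-10, -20) = -10
AE (Zane): min(1, -5, -7) = -7
K (Hugo): max(-7, -14) = -7
AF (Zane): min(10, -13) = -13
AG (Zane): min(-17, -12, 11) = -17
L (Hugo): max(-13, -17) = -13
AH (Zane): min(-7, 14, 9) = -7
AJ (Zane): min(17, 20) = 17
AK (Zane): min(17, -20) = -20
M (Hugo): max(-7, 17, -20) = 17
C (Zane): min(-10, -7, -13, 17) = -13
Root (Hugo): max(-2, -5, -13) = -2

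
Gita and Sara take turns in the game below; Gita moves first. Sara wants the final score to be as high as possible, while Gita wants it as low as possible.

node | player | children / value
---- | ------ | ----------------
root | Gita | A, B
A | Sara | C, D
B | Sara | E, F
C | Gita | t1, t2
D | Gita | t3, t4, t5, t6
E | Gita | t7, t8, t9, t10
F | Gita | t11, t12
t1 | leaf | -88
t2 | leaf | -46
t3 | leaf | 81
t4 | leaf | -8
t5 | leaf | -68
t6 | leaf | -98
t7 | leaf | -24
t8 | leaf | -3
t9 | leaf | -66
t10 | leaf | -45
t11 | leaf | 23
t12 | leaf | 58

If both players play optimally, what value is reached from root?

-88

C (Gita): min(-88, -46) = -88
D (Gita): min(81, -8, -68, -98) = -98
A (Sara): max(-88, -98) = -88
E (Gita): min(-24, -3, -66, -45) = -66
F (Gita): min(23, 58) = 23
B (Sara): max(-66, 23) = 23
root (Gita): min(-88, 23) = -88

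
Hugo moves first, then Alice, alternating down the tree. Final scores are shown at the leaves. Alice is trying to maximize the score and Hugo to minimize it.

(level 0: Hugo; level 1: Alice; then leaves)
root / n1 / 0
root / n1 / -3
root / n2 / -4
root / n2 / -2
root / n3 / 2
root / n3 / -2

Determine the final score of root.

-2

n1 (Alice): max(0, -3) = 0
n2 (Alice): max(-4, -2) = -2
n3 (Alice): max(2, -2) = 2
root (Hugo): min(0, -2, 2) = -2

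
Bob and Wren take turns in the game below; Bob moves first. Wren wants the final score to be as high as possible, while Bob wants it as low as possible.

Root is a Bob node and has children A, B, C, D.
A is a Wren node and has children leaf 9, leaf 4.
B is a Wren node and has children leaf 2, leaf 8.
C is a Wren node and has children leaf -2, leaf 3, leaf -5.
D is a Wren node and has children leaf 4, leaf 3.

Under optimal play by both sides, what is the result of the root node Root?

A (Wren): max(9, 4) = 9
B (Wren): max(2, 8) = 8
C (Wren): max(-2, 3, -5) = 3
D (Wren): max(4, 3) = 4
Root (Bob): min(9, 8, 3, 4) = 3

3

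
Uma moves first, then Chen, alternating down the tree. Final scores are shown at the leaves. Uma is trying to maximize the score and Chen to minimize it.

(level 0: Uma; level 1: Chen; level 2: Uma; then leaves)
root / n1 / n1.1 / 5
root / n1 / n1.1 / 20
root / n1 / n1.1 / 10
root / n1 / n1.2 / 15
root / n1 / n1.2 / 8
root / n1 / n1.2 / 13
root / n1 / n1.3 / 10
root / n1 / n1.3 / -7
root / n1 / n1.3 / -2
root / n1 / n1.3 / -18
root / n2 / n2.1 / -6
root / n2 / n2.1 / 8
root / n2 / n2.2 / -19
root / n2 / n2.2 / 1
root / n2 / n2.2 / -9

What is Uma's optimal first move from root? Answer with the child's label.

n1.1 (Uma): max(5, 20, 10) = 20
n1.2 (Uma): max(15, 8, 13) = 15
n1.3 (Uma): max(10, -7, -2, -18) = 10
n1 (Chen): min(20, 15, 10) = 10
n2.1 (Uma): max(-6, 8) = 8
n2.2 (Uma): max(-19, 1, -9) = 1
n2 (Chen): min(8, 1) = 1
root (Uma): max(10, 1) = 10
Uma at root wants the highest of {n1=10, n2=1}, so chooses n1.

n1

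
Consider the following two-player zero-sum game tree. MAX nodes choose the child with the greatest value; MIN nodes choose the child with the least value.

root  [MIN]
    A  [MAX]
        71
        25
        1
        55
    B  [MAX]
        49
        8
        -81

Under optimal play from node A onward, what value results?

A (MAX): max(71, 25, 1, 55) = 71

71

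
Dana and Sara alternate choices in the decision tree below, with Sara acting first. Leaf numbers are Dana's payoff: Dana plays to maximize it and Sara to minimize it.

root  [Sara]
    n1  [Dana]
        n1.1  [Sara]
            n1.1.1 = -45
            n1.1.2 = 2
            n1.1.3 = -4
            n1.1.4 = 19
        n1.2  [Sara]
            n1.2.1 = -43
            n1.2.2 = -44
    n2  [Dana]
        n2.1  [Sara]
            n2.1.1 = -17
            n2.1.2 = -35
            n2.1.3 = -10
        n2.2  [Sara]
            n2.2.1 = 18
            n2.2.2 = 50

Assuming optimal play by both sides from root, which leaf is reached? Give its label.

n1.2.2

n1.1 (Sara): min(-45, 2, -4, 19) = -45
n1.2 (Sara): min(-43, -44) = -44
n1 (Dana): max(-45, -44) = -44
n2.1 (Sara): min(-17, -35, -10) = -35
n2.2 (Sara): min(18, 50) = 18
n2 (Dana): max(-35, 18) = 18
root (Sara): min(-44, 18) = -44
At root, Sara picks n1 (lowest: -44).
At n1, Dana picks n1.2 (highest: -44).
At n1.2, Sara picks n1.2.2 (lowest: -44).
Terminal value -44.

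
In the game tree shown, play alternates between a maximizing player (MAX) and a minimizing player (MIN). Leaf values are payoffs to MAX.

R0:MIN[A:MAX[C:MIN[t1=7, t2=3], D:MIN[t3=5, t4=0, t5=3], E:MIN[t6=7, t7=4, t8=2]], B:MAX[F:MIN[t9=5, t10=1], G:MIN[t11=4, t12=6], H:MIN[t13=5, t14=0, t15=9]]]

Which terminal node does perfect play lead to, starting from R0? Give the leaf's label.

t2

C (MIN): min(7, 3) = 3
D (MIN): min(5, 0, 3) = 0
E (MIN): min(7, 4, 2) = 2
A (MAX): max(3, 0, 2) = 3
F (MIN): min(5, 1) = 1
G (MIN): min(4, 6) = 4
H (MIN): min(5, 0, 9) = 0
B (MAX): max(1, 4, 0) = 4
R0 (MIN): min(3, 4) = 3
At R0, MIN picks A (lowest: 3).
At A, MAX picks C (highest: 3).
At C, MIN picks t2 (lowest: 3).
Terminal value 3.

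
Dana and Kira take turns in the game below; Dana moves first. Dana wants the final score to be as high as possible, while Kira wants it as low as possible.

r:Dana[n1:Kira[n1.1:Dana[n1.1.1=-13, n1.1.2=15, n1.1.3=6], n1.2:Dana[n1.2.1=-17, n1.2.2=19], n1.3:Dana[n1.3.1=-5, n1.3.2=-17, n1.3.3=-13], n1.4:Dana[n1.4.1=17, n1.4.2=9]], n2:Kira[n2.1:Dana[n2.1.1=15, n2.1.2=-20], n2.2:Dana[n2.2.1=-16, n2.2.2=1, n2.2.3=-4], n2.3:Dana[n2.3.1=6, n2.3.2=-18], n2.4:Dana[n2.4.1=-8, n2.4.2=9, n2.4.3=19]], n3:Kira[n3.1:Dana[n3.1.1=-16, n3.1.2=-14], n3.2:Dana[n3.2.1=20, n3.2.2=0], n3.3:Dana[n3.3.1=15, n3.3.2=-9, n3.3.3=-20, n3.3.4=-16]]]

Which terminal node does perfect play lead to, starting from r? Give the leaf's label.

n1.1 (Dana): max(-13, 15, 6) = 15
n1.2 (Dana): max(-17, 19) = 19
n1.3 (Dana): max(-5, -17, -13) = -5
n1.4 (Dana): max(17, 9) = 17
n1 (Kira): min(15, 19, -5, 17) = -5
n2.1 (Dana): max(15, -20) = 15
n2.2 (Dana): max(-16, 1, -4) = 1
n2.3 (Dana): max(6, -18) = 6
n2.4 (Dana): max(-8, 9, 19) = 19
n2 (Kira): min(15, 1, 6, 19) = 1
n3.1 (Dana): max(-16, -14) = -14
n3.2 (Dana): max(20, 0) = 20
n3.3 (Dana): max(15, -9, -20, -16) = 15
n3 (Kira): min(-14, 20, 15) = -14
r (Dana): max(-5, 1, -14) = 1
At r, Dana picks n2 (highest: 1).
At n2, Kira picks n2.2 (lowest: 1).
At n2.2, Dana picks n2.2.2 (highest: 1).
Terminal value 1.

n2.2.2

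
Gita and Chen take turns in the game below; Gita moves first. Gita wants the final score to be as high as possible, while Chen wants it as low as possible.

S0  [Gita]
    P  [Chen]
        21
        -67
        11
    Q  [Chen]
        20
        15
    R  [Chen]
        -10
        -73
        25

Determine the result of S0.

15

P (Chen): min(21, -67, 11) = -67
Q (Chen): min(20, 15) = 15
R (Chen): min(-10, -73, 25) = -73
S0 (Gita): max(-67, 15, -73) = 15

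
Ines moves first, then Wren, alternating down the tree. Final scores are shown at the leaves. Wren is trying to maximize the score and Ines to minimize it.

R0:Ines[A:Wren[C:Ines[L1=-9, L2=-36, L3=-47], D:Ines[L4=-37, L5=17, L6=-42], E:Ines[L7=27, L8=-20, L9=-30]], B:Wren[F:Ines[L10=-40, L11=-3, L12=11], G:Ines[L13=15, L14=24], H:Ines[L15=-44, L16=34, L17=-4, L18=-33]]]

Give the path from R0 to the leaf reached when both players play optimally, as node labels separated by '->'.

R0 -> A -> E -> L9

C (Ines): min(-9, -36, -47) = -47
D (Ines): min(-37, 17, -42) = -42
E (Ines): min(27, -20, -30) = -30
A (Wren): max(-47, -42, -30) = -30
F (Ines): min(-40, -3, 11) = -40
G (Ines): min(15, 24) = 15
H (Ines): min(-44, 34, -4, -33) = -44
B (Wren): max(-40, 15, -44) = 15
R0 (Ines): min(-30, 15) = -30
At R0, Ines picks A (lowest: -30).
At A, Wren picks E (highest: -30).
At E, Ines picks L9 (lowest: -30).
Terminal value -30.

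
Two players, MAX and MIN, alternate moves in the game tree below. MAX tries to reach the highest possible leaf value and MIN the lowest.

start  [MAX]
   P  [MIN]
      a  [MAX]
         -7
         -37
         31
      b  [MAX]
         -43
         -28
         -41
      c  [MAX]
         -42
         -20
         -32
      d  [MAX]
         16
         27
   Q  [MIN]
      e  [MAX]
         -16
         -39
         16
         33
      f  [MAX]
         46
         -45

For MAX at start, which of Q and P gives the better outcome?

e (MAX): max(-16, -39, 16, 33) = 33
f (MAX): max(46, -45) = 46
Q (MIN): min(33, 46) = 33
a (MAX): max(-7, -37, 31) = 31
b (MAX): max(-43, -28, -41) = -28
c (MAX): max(-42, -20, -32) = -20
d (MAX): max(16, 27) = 27
P (MIN): min(31, -28, -20, 27) = -28
MAX prefers the higher value; Q=33, P=-28. Q is better since 33 > -28.

Q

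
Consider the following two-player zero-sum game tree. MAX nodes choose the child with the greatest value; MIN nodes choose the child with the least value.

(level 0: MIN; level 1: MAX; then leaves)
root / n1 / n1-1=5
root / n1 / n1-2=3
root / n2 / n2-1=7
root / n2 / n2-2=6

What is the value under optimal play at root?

n1 (MAX): max(5, 3) = 5
n2 (MAX): max(7, 6) = 7
root (MIN): min(5, 7) = 5

5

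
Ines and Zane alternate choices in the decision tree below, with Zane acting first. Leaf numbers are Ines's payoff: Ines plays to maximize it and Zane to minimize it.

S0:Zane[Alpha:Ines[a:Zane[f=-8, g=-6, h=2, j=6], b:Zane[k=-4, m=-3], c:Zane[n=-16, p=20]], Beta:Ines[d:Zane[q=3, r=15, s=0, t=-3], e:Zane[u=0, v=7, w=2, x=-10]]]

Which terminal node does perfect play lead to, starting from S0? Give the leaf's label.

k

a (Zane): min(-8, -6, 2, 6) = -8
b (Zane): min(-4, -3) = -4
c (Zane): min(-16, 20) = -16
Alpha (Ines): max(-8, -4, -16) = -4
d (Zane): min(3, 15, 0, -3) = -3
e (Zane): min(0, 7, 2, -10) = -10
Beta (Ines): max(-3, -10) = -3
S0 (Zane): min(-4, -3) = -4
At S0, Zane picks Alpha (lowest: -4).
At Alpha, Ines picks b (highest: -4).
At b, Zane picks k (lowest: -4).
Terminal value -4.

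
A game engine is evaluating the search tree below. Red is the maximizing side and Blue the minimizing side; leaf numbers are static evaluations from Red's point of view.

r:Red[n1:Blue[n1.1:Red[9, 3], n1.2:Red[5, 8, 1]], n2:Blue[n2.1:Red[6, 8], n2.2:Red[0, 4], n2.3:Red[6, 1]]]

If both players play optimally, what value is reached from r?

n1.1 (Red): max(9, 3) = 9
n1.2 (Red): max(5, 8, 1) = 8
n1 (Blue): min(9, 8) = 8
n2.1 (Red): max(6, 8) = 8
n2.2 (Red): max(0, 4) = 4
n2.3 (Red): max(6, 1) = 6
n2 (Blue): min(8, 4, 6) = 4
r (Red): max(8, 4) = 8

8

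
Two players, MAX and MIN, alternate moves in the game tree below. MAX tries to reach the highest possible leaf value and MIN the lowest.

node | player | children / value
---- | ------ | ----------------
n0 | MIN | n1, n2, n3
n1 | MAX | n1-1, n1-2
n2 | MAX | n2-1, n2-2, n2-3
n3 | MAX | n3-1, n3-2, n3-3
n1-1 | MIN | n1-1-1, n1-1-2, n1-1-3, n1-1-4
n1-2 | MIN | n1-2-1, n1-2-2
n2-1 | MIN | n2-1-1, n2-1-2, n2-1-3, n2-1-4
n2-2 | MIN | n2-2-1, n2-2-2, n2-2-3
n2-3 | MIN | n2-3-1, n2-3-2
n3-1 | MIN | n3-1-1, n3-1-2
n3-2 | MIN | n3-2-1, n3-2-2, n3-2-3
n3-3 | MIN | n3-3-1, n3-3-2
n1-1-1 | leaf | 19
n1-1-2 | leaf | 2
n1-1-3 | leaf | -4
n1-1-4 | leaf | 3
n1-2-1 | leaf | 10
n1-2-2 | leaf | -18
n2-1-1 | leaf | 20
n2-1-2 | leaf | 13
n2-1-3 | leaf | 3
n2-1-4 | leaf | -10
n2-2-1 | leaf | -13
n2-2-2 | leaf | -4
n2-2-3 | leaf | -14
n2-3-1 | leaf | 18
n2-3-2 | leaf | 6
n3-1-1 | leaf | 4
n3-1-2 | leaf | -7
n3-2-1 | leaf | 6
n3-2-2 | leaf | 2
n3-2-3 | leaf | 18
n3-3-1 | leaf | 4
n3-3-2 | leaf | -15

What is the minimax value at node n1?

n1-1 (MIN): min(19, 2, -4, 3) = -4
n1-2 (MIN): min(10, -18) = -18
n1 (MAX): max(-4, -18) = -4

-4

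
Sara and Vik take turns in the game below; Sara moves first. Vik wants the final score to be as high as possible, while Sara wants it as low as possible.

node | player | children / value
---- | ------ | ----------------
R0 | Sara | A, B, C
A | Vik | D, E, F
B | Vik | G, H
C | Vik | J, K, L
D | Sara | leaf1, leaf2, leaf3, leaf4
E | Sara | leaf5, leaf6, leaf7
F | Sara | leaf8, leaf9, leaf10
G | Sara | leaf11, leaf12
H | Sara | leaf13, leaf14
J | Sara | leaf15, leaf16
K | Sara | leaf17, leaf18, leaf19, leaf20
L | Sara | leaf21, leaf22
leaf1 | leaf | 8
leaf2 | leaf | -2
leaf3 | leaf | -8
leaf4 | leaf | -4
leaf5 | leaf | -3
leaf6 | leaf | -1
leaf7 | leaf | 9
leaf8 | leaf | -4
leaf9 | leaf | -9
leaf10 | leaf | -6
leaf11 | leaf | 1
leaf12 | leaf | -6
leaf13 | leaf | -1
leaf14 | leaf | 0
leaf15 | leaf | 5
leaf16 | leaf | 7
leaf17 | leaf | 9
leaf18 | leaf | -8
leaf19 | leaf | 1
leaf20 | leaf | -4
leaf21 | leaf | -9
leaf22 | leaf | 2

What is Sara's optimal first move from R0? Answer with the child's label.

A

D (Sara): min(8, -2, -8, -4) = -8
E (Sara): min(-3, -1, 9) = -3
F (Sara): min(-4, -9, -6) = -9
A (Vik): max(-8, -3, -9) = -3
G (Sara): min(1, -6) = -6
H (Sara): min(-1, 0) = -1
B (Vik): max(-6, -1) = -1
J (Sara): min(5, 7) = 5
K (Sara): min(9, -8, 1, -4) = -8
L (Sara): min(-9, 2) = -9
C (Vik): max(5, -8, -9) = 5
R0 (Sara): min(-3, -1, 5) = -3
Sara at R0 wants the lowest of {A=-3, B=-1, C=5}, so chooses A.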